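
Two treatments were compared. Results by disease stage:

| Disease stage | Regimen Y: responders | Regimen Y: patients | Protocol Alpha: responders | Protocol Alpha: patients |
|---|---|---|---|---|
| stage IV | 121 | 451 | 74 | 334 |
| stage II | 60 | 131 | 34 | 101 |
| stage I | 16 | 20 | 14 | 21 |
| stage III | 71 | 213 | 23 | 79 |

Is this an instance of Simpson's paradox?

Stage IV: Regimen Y 121/451 = 26.8%, Protocol Alpha 74/334 = 22.2% → Regimen Y
Stage II: Regimen Y 60/131 = 45.8%, Protocol Alpha 34/101 = 33.7% → Regimen Y
Stage I: Regimen Y 16/20 = 80.0%, Protocol Alpha 14/21 = 66.7% → Regimen Y
Stage III: Regimen Y 71/213 = 33.3%, Protocol Alpha 23/79 = 29.1% → Regimen Y
Overall: Regimen Y 268/815 = 32.9%, Protocol Alpha 145/535 = 27.1% → Regimen Y
Regimen Y wins overall and in every disease group — no reversal.

No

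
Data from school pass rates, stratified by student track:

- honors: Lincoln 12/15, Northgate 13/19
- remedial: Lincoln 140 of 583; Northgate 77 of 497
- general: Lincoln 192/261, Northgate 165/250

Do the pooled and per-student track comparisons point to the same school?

Yes

Honors: Lincoln 12/15 = 80.0%, Northgate 13/19 = 68.4% → Lincoln
Remedial: Lincoln 140/583 = 24.0%, Northgate 77/497 = 15.5% → Lincoln
General: Lincoln 192/261 = 73.6%, Northgate 165/250 = 66.0% → Lincoln
Overall: Lincoln 344/859 = 40.0%, Northgate 255/766 = 33.3% → Lincoln
Lincoln wins overall and in every student group — no reversal.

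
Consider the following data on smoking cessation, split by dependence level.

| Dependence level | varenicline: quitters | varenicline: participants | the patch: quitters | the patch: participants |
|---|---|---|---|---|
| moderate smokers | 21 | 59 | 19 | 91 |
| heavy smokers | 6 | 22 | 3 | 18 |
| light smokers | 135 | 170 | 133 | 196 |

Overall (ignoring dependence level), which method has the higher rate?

Moderate smokers: varenicline 21/59 = 35.6%, the patch 19/91 = 20.9% → varenicline
Heavy smokers: varenicline 6/22 = 27.3%, the patch 3/18 = 16.7% → varenicline
Light smokers: varenicline 135/170 = 79.4%, the patch 133/196 = 67.9% → varenicline
Overall: varenicline 162/251 = 64.5%, the patch 155/305 = 50.8% → varenicline

varenicline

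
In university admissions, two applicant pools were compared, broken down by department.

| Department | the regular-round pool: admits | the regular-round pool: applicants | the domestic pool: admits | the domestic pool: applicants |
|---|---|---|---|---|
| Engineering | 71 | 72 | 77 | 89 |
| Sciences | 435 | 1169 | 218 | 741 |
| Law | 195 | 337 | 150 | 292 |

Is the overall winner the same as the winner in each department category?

Engineering: the regular-round pool 71/72 = 98.6%, the domestic pool 77/89 = 86.5% → the regular-round pool
Sciences: the regular-round pool 435/1169 = 37.2%, the domestic pool 218/741 = 29.4% → the regular-round pool
Law: the regular-round pool 195/337 = 57.9%, the domestic pool 150/292 = 51.4% → the regular-round pool
Overall: the regular-round pool 701/1578 = 44.4%, the domestic pool 445/1122 = 39.7% → the regular-round pool
The regular-round pool wins overall and in every department group — no reversal.

Yes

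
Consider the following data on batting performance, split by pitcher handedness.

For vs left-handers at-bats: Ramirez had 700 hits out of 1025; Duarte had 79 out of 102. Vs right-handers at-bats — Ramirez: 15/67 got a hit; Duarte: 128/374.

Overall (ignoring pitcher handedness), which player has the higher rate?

Ramirez

Vs left-handers: Ramirez 700/1025 = 68.3%, Duarte 79/102 = 77.5% → Duarte
Vs right-handers: Ramirez 15/67 = 22.4%, Duarte 128/374 = 34.2% → Duarte
Overall: Ramirez 715/1092 = 65.5%, Duarte 207/476 = 43.5% → Ramirez
(Duarte wins every pitcher group but Ramirez wins overall — Duarte's at-bats skew toward the low-rate vs right-handers group.)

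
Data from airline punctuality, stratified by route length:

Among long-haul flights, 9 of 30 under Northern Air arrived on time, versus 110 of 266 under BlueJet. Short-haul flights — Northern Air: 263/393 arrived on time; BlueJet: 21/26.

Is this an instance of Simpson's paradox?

Long-haul: Northern Air 9/30 = 30.0%, BlueJet 110/266 = 41.4% → BlueJet
Short-haul: Northern Air 263/393 = 66.9%, BlueJet 21/26 = 80.8% → BlueJet
Overall: Northern Air 272/423 = 64.3%, BlueJet 131/292 = 44.9% → Northern Air
BlueJet wins each route group but Northern Air wins overall — the comparison reverses. BlueJet's flights skew toward long-haul, which has a lower base rate.

Yes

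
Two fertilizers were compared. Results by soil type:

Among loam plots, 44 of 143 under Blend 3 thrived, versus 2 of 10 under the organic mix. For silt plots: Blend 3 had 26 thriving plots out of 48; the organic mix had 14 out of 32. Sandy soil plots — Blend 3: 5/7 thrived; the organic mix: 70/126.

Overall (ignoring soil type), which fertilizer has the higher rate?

the organic mix

Loam: Blend 3 44/143 = 30.8%, the organic mix 2/10 = 20.0% → Blend 3
Silt: Blend 3 26/48 = 54.2%, the organic mix 14/32 = 43.8% → Blend 3
Sandy soil: Blend 3 5/7 = 71.4%, the organic mix 70/126 = 55.6% → Blend 3
Overall: Blend 3 75/198 = 37.9%, the organic mix 86/168 = 51.2% → the organic mix
(Blend 3 wins every soil group but the organic mix wins overall — Blend 3's plots skew toward the low-rate loam group.)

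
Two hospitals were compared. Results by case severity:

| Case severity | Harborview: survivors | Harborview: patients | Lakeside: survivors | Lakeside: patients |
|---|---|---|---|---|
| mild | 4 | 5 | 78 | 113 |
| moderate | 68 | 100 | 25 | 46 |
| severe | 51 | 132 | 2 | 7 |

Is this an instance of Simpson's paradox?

Yes

Mild: Harborview 4/5 = 80.0%, Lakeside 78/113 = 69.0% → Harborview
Moderate: Harborview 68/100 = 68.0%, Lakeside 25/46 = 54.3% → Harborview
Severe: Harborview 51/132 = 38.6%, Lakeside 2/7 = 28.6% → Harborview
Overall: Harborview 123/237 = 51.9%, Lakeside 105/166 = 63.3% → Lakeside
Harborview wins each case group but Lakeside wins overall — the comparison reverses. Harborview's patients skew toward severe, which has a lower base rate.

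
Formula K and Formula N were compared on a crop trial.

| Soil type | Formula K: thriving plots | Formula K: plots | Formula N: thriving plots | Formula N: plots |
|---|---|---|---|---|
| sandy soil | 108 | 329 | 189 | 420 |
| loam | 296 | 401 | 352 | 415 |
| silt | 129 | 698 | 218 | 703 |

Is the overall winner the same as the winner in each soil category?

Yes

Sandy soil: Formula K 108/329 = 32.8%, Formula N 189/420 = 45.0% → Formula N
Loam: Formula K 296/401 = 73.8%, Formula N 352/415 = 84.8% → Formula N
Silt: Formula K 129/698 = 18.5%, Formula N 218/703 = 31.0% → Formula N
Overall: Formula K 533/1428 = 37.3%, Formula N 759/1538 = 49.3% → Formula N
Formula N wins overall and in every soil group — no reversal.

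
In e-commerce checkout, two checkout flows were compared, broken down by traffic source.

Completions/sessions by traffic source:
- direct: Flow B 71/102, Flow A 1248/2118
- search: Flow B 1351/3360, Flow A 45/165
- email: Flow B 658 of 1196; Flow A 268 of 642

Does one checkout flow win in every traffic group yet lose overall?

Direct: Flow B 71/102 = 69.6%, Flow A 1248/2118 = 58.9% → Flow B
Search: Flow B 1351/3360 = 40.2%, Flow A 45/165 = 27.3% → Flow B
Email: Flow B 658/1196 = 55.0%, Flow A 268/642 = 41.7% → Flow B
Overall: Flow B 2080/4658 = 44.7%, Flow A 1561/2925 = 53.4% → Flow A
Flow B wins each traffic group but Flow A wins overall — the comparison reverses. Flow B's sessions skew toward search, which has a lower base rate.

Yes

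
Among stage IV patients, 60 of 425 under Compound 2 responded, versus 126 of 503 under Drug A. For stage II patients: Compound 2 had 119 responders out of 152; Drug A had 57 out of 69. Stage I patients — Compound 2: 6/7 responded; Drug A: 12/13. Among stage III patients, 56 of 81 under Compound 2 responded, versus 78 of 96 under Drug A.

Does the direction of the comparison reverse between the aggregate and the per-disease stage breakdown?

No

Stage IV: Compound 2 60/425 = 14.1%, Drug A 126/503 = 25.0% → Drug A
Stage II: Compound 2 119/152 = 78.3%, Drug A 57/69 = 82.6% → Drug A
Stage I: Compound 2 6/7 = 85.7%, Drug A 12/13 = 92.3% → Drug A
Stage III: Compound 2 56/81 = 69.1%, Drug A 78/96 = 81.2% → Drug A
Overall: Compound 2 241/665 = 36.2%, Drug A 273/681 = 40.1% → Drug A
Drug A wins overall and in every disease group — no reversal.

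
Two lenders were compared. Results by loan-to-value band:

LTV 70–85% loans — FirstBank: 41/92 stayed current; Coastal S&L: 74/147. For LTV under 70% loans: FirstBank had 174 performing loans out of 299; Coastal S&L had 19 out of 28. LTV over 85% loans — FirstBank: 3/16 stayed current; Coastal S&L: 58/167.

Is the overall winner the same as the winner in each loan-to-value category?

LTV 70–85%: FirstBank 41/92 = 44.6%, Coastal S&L 74/147 = 50.3% → Coastal S&L
LTV under 70%: FirstBank 174/299 = 58.2%, Coastal S&L 19/28 = 67.9% → Coastal S&L
LTV over 85%: FirstBank 3/16 = 18.8%, Coastal S&L 58/167 = 34.7% → Coastal S&L
Overall: FirstBank 218/407 = 53.6%, Coastal S&L 151/342 = 44.2% → FirstBank
Coastal S&L wins each loan-to-value group but FirstBank wins overall — the comparison reverses. Coastal S&L's loans skew toward LTV over 85%, which has a lower base rate.

No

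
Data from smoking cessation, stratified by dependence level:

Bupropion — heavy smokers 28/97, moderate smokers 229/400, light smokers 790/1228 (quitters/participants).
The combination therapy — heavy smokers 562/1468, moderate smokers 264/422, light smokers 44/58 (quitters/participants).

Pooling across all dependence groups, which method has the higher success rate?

bupropion

Heavy smokers: bupropion 28/97 = 28.9%, the combination therapy 562/1468 = 38.3% → the combination therapy
Moderate smokers: bupropion 229/400 = 57.2%, the combination therapy 264/422 = 62.6% → the combination therapy
Light smokers: bupropion 790/1228 = 64.3%, the combination therapy 44/58 = 75.9% → the combination therapy
Overall: bupropion 1047/1725 = 60.7%, the combination therapy 870/1948 = 44.7% → bupropion
(The combination therapy wins every dependence group but bupropion wins overall — the combination therapy's participants skew toward the low-rate heavy smokers group.)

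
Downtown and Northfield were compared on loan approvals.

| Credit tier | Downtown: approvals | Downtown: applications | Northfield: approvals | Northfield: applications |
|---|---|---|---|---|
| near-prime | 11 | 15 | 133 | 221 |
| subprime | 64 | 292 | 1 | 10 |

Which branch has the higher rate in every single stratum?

Downtown

Near-prime: Downtown 11/15 = 73.3%, Northfield 133/221 = 60.2% → Downtown
Subprime: Downtown 64/292 = 21.9%, Northfield 1/10 = 10.0% → Downtown
Downtown has the higher rate in both groups.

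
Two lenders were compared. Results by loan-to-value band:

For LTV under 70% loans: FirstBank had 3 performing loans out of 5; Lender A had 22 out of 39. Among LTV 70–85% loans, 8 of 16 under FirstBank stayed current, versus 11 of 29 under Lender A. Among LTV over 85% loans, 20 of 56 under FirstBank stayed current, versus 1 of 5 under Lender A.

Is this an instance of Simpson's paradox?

LTV under 70%: FirstBank 3/5 = 60.0%, Lender A 22/39 = 56.4% → FirstBank
LTV 70–85%: FirstBank 8/16 = 50.0%, Lender A 11/29 = 37.9% → FirstBank
LTV over 85%: FirstBank 20/56 = 35.7%, Lender A 1/5 = 20.0% → FirstBank
Overall: FirstBank 31/77 = 40.3%, Lender A 34/73 = 46.6% → Lender A
FirstBank wins each loan-to-value group but Lender A wins overall — the comparison reverses. FirstBank's loans skew toward LTV over 85%, which has a lower base rate.

Yes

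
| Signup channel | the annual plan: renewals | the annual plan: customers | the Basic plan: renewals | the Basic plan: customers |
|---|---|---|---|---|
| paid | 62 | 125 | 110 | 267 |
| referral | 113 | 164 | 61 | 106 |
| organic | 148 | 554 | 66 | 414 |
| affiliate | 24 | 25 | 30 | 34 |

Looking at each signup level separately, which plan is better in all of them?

Paid: the annual plan 62/125 = 49.6%, the Basic plan 110/267 = 41.2% → the annual plan
Referral: the annual plan 113/164 = 68.9%, the Basic plan 61/106 = 57.5% → the annual plan
Organic: the annual plan 148/554 = 26.7%, the Basic plan 66/414 = 15.9% → the annual plan
Affiliate: the annual plan 24/25 = 96.0%, the Basic plan 30/34 = 88.2% → the annual plan
The annual plan has the higher rate in all 4 groups.

the annual plan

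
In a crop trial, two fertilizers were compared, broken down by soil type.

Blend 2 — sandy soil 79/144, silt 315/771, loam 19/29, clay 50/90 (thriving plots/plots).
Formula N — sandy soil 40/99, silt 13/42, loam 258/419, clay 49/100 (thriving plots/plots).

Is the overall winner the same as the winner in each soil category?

Sandy soil: Blend 2 79/144 = 54.9%, Formula N 40/99 = 40.4% → Blend 2
Silt: Blend 2 315/771 = 40.9%, Formula N 13/42 = 31.0% → Blend 2
Loam: Blend 2 19/29 = 65.5%, Formula N 258/419 = 61.6% → Blend 2
Clay: Blend 2 50/90 = 55.6%, Formula N 49/100 = 49.0% → Blend 2
Overall: Blend 2 463/1034 = 44.8%, Formula N 360/660 = 54.5% → Formula N
Blend 2 wins each soil group but Formula N wins overall — the comparison reverses. Blend 2's plots skew toward silt, which has a lower base rate.

No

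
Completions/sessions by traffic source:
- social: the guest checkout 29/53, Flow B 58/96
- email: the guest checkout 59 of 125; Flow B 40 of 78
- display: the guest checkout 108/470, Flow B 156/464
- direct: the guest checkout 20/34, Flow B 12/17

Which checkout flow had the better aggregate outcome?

Social: the guest checkout 29/53 = 54.7%, Flow B 58/96 = 60.4% → Flow B
Email: the guest checkout 59/125 = 47.2%, Flow B 40/78 = 51.3% → Flow B
Display: the guest checkout 108/470 = 23.0%, Flow B 156/464 = 33.6% → Flow B
Direct: the guest checkout 20/34 = 58.8%, Flow B 12/17 = 70.6% → Flow B
Overall: the guest checkout 216/682 = 31.7%, Flow B 266/655 = 40.6% → Flow B

Flow B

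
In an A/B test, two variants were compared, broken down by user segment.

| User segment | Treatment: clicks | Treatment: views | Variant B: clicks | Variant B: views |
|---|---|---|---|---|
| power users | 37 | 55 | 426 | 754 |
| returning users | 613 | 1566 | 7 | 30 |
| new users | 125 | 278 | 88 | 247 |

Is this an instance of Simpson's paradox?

Yes

Power users: Treatment 37/55 = 67.3%, Variant B 426/754 = 56.5% → Treatment
Returning users: Treatment 613/1566 = 39.1%, Variant B 7/30 = 23.3% → Treatment
New users: Treatment 125/278 = 45.0%, Variant B 88/247 = 35.6% → Treatment
Overall: Treatment 775/1899 = 40.8%, Variant B 521/1031 = 50.5% → Variant B
Treatment wins each user group but Variant B wins overall — the comparison reverses. Treatment's views skew toward returning users, which has a lower base rate.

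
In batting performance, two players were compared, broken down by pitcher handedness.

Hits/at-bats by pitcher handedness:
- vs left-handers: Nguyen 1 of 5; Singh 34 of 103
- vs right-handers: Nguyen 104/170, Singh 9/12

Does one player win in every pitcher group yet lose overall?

Yes

Vs left-handers: Nguyen 1/5 = 20.0%, Singh 34/103 = 33.0% → Singh
Vs right-handers: Nguyen 104/170 = 61.2%, Singh 9/12 = 75.0% → Singh
Overall: Nguyen 105/175 = 60.0%, Singh 43/115 = 37.4% → Nguyen
Singh wins each pitcher group but Nguyen wins overall — the comparison reverses. Singh's at-bats skew toward vs left-handers, which has a lower base rate.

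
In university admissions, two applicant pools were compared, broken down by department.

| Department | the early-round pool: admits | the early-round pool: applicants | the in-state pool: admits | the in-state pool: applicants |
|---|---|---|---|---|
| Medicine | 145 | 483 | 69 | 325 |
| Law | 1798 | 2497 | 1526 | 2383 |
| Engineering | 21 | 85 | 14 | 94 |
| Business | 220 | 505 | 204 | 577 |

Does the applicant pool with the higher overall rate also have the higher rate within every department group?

Yes

Medicine: the early-round pool 145/483 = 30.0%, the in-state pool 69/325 = 21.2% → the early-round pool
Law: the early-round pool 1798/2497 = 72.0%, the in-state pool 1526/2383 = 64.0% → the early-round pool
Engineering: the early-round pool 21/85 = 24.7%, the in-state pool 14/94 = 14.9% → the early-round pool
Business: the early-round pool 220/505 = 43.6%, the in-state pool 204/577 = 35.4% → the early-round pool
Overall: the early-round pool 2184/3570 = 61.2%, the in-state pool 1813/3379 = 53.7% → the early-round pool
The early-round pool wins overall and in every department group — no reversal.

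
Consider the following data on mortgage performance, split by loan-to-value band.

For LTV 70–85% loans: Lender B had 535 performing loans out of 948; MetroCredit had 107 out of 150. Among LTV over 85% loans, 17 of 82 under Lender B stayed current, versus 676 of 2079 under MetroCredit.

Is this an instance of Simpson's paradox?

Yes

LTV 70–85%: Lender B 535/948 = 56.4%, MetroCredit 107/150 = 71.3% → MetroCredit
LTV over 85%: Lender B 17/82 = 20.7%, MetroCredit 676/2079 = 32.5% → MetroCredit
Overall: Lender B 552/1030 = 53.6%, MetroCredit 783/2229 = 35.1% → Lender B
MetroCredit wins each loan-to-value group but Lender B wins overall — the comparison reverses. MetroCredit's loans skew toward LTV over 85%, which has a lower base rate.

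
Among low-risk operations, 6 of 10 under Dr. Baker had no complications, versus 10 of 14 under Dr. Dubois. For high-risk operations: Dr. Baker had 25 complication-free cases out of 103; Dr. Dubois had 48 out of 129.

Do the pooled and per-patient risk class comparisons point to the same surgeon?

Yes

Low-risk: Dr. Baker 6/10 = 60.0%, Dr. Dubois 10/14 = 71.4% → Dr. Dubois
High-risk: Dr. Baker 25/103 = 24.3%, Dr. Dubois 48/129 = 37.2% → Dr. Dubois
Overall: Dr. Baker 31/113 = 27.4%, Dr. Dubois 58/143 = 40.6% → Dr. Dubois
Dr. Dubois wins overall and in every patient risk group — no reversal.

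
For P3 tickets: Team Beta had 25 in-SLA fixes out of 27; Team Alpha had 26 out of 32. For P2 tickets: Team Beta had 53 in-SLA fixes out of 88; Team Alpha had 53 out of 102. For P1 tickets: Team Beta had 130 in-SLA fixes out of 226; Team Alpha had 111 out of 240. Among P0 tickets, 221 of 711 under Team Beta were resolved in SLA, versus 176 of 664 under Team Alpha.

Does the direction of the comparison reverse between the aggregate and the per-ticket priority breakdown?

P3: Team Beta 25/27 = 92.6%, Team Alpha 26/32 = 81.2% → Team Beta
P2: Team Beta 53/88 = 60.2%, Team Alpha 53/102 = 52.0% → Team Beta
P1: Team Beta 130/226 = 57.5%, Team Alpha 111/240 = 46.2% → Team Beta
P0: Team Beta 221/711 = 31.1%, Team Alpha 176/664 = 26.5% → Team Beta
Overall: Team Beta 429/1052 = 40.8%, Team Alpha 366/1038 = 35.3% → Team Beta
Team Beta wins overall and in every ticket group — no reversal.

No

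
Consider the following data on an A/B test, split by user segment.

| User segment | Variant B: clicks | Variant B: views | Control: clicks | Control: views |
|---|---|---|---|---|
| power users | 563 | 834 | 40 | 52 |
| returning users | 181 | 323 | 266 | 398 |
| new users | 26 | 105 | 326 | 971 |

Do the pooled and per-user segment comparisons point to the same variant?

Power users: Variant B 563/834 = 67.5%, Control 40/52 = 76.9% → Control
Returning users: Variant B 181/323 = 56.0%, Control 266/398 = 66.8% → Control
New users: Variant B 26/105 = 24.8%, Control 326/971 = 33.6% → Control
Overall: Variant B 770/1262 = 61.0%, Control 632/1421 = 44.5% → Variant B
Control wins each user group but Variant B wins overall — the comparison reverses. Control's views skew toward new users, which has a lower base rate.

No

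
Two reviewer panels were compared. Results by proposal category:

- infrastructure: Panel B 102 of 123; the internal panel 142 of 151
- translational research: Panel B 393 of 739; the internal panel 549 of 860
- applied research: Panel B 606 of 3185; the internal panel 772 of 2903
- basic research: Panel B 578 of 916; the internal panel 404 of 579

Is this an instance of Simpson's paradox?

No

Infrastructure: Panel B 102/123 = 82.9%, the internal panel 142/151 = 94.0% → the internal panel
Translational research: Panel B 393/739 = 53.2%, the internal panel 549/860 = 63.8% → the internal panel
Applied research: Panel B 606/3185 = 19.0%, the internal panel 772/2903 = 26.6% → the internal panel
Basic research: Panel B 578/916 = 63.1%, the internal panel 404/579 = 69.8% → the internal panel
Overall: Panel B 1679/4963 = 33.8%, the internal panel 1867/4493 = 41.6% → the internal panel
The internal panel wins overall and in every proposal group — no reversal.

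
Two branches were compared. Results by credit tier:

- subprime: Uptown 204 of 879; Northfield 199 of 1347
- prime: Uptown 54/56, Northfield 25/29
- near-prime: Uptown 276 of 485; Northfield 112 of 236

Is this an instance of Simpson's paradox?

Subprime: Uptown 204/879 = 23.2%, Northfield 199/1347 = 14.8% → Uptown
Prime: Uptown 54/56 = 96.4%, Northfield 25/29 = 86.2% → Uptown
Near-prime: Uptown 276/485 = 56.9%, Northfield 112/236 = 47.5% → Uptown
Overall: Uptown 534/1420 = 37.6%, Northfield 336/1612 = 20.8% → Uptown
Uptown wins overall and in every credit group — no reversal.

No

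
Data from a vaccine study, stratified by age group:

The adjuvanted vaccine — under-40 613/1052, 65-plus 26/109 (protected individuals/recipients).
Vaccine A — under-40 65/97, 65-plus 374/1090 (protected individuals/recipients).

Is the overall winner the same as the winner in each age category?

Under-40: the adjuvanted vaccine 613/1052 = 58.3%, Vaccine A 65/97 = 67.0% → Vaccine A
65-plus: the adjuvanted vaccine 26/109 = 23.9%, Vaccine A 374/1090 = 34.3% → Vaccine A
Overall: the adjuvanted vaccine 639/1161 = 55.0%, Vaccine A 439/1187 = 37.0% → the adjuvanted vaccine
Vaccine A wins each age group but the adjuvanted vaccine wins overall — the comparison reverses. Vaccine A's recipients skew toward 65-plus, which has a lower base rate.

No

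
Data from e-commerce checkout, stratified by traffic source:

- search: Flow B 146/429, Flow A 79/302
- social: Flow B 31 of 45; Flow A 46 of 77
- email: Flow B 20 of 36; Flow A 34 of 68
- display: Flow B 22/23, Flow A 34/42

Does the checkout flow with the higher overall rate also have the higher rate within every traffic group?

Yes

Search: Flow B 146/429 = 34.0%, Flow A 79/302 = 26.2% → Flow B
Social: Flow B 31/45 = 68.9%, Flow A 46/77 = 59.7% → Flow B
Email: Flow B 20/36 = 55.6%, Flow A 34/68 = 50.0% → Flow B
Display: Flow B 22/23 = 95.7%, Flow A 34/42 = 81.0% → Flow B
Overall: Flow B 219/533 = 41.1%, Flow A 193/489 = 39.5% → Flow B
Flow B wins overall and in every traffic group — no reversal.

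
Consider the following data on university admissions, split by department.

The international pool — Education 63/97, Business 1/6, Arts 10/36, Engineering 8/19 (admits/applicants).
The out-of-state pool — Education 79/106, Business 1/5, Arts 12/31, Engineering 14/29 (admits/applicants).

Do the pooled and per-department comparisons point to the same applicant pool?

Education: the international pool 63/97 = 64.9%, the out-of-state pool 79/106 = 74.5% → the out-of-state pool
Business: the international pool 1/6 = 16.7%, the out-of-state pool 1/5 = 20.0% → the out-of-state pool
Arts: the international pool 10/36 = 27.8%, the out-of-state pool 12/31 = 38.7% → the out-of-state pool
Engineering: the international pool 8/19 = 42.1%, the out-of-state pool 14/29 = 48.3% → the out-of-state pool
Overall: the international pool 82/158 = 51.9%, the out-of-state pool 106/171 = 62.0% → the out-of-state pool
The out-of-state pool wins overall and in every department group — no reversal.

Yes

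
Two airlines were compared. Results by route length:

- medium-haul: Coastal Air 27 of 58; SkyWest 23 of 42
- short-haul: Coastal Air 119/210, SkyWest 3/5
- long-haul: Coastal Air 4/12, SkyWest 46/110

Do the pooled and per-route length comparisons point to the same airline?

Medium-haul: Coastal Air 27/58 = 46.6%, SkyWest 23/42 = 54.8% → SkyWest
Short-haul: Coastal Air 119/210 = 56.7%, SkyWest 3/5 = 60.0% → SkyWest
Long-haul: Coastal Air 4/12 = 33.3%, SkyWest 46/110 = 41.8% → SkyWest
Overall: Coastal Air 150/280 = 53.6%, SkyWest 72/157 = 45.9% → Coastal Air
SkyWest wins each route group but Coastal Air wins overall — the comparison reverses. SkyWest's flights skew toward long-haul, which has a lower base rate.

No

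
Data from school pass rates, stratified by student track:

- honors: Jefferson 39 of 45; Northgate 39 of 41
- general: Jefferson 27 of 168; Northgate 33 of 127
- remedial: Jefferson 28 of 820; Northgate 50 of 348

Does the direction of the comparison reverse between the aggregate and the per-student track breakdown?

No

Honors: Jefferson 39/45 = 86.7%, Northgate 39/41 = 95.1% → Northgate
General: Jefferson 27/168 = 16.1%, Northgate 33/127 = 26.0% → Northgate
Remedial: Jefferson 28/820 = 3.4%, Northgate 50/348 = 14.4% → Northgate
Overall: Jefferson 94/1033 = 9.1%, Northgate 122/516 = 23.6% → Northgate
Northgate wins overall and in every student group — no reversal.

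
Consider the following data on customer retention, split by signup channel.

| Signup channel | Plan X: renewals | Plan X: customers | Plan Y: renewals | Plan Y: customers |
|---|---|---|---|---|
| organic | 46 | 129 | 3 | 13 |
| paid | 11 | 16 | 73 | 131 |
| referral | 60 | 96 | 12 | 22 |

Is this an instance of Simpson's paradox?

Organic: Plan X 46/129 = 35.7%, Plan Y 3/13 = 23.1% → Plan X
Paid: Plan X 11/16 = 68.8%, Plan Y 73/131 = 55.7% → Plan X
Referral: Plan X 60/96 = 62.5%, Plan Y 12/22 = 54.5% → Plan X
Overall: Plan X 117/241 = 48.5%, Plan Y 88/166 = 53.0% → Plan Y
Plan X wins each signup group but Plan Y wins overall — the comparison reverses. Plan X's customers skew toward organic, which has a lower base rate.

Yes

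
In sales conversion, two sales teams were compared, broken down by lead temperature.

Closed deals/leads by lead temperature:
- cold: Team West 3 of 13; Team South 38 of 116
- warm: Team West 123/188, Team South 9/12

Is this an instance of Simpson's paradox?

Cold: Team West 3/13 = 23.1%, Team South 38/116 = 32.8% → Team South
Warm: Team West 123/188 = 65.4%, Team South 9/12 = 75.0% → Team South
Overall: Team West 126/201 = 62.7%, Team South 47/128 = 36.7% → Team West
Team South wins each lead group but Team West wins overall — the comparison reverses. Team South's leads skew toward cold, which has a lower base rate.

Yes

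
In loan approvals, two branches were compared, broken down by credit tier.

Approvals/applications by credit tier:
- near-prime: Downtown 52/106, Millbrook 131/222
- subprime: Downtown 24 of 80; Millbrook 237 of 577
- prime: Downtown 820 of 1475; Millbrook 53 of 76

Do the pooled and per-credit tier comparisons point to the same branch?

No

Near-prime: Downtown 52/106 = 49.1%, Millbrook 131/222 = 59.0% → Millbrook
Subprime: Downtown 24/80 = 30.0%, Millbrook 237/577 = 41.1% → Millbrook
Prime: Downtown 820/1475 = 55.6%, Millbrook 53/76 = 69.7% → Millbrook
Overall: Downtown 896/1661 = 53.9%, Millbrook 421/875 = 48.1% → Downtown
Millbrook wins each credit group but Downtown wins overall — the comparison reverses. Millbrook's applications skew toward subprime, which has a lower base rate.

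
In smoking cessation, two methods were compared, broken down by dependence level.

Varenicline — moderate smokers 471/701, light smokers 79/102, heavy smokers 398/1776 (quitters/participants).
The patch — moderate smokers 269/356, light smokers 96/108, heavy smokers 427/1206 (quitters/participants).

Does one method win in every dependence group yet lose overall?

No

Moderate smokers: varenicline 471/701 = 67.2%, the patch 269/356 = 75.6% → the patch
Light smokers: varenicline 79/102 = 77.5%, the patch 96/108 = 88.9% → the patch
Heavy smokers: varenicline 398/1776 = 22.4%, the patch 427/1206 = 35.4% → the patch
Overall: varenicline 948/2579 = 36.8%, the patch 792/1670 = 47.4% → the patch
The patch wins overall and in every dependence group — no reversal.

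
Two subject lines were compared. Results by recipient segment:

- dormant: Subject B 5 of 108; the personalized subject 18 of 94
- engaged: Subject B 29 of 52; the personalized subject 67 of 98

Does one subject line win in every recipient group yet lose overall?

No

Dormant: Subject B 5/108 = 4.6%, the personalized subject 18/94 = 19.1% → the personalized subject
Engaged: Subject B 29/52 = 55.8%, the personalized subject 67/98 = 68.4% → the personalized subject
Overall: Subject B 34/160 = 21.2%, the personalized subject 85/192 = 44.3% → the personalized subject
The personalized subject wins overall and in every recipient group — no reversal.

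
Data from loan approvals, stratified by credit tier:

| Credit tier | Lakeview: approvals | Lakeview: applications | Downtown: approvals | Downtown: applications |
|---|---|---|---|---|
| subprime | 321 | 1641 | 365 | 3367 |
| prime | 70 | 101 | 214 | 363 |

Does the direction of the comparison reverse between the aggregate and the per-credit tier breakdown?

Subprime: Lakeview 321/1641 = 19.6%, Downtown 365/3367 = 10.8% → Lakeview
Prime: Lakeview 70/101 = 69.3%, Downtown 214/363 = 59.0% → Lakeview
Overall: Lakeview 391/1742 = 22.4%, Downtown 579/3730 = 15.5% → Lakeview
Lakeview wins overall and in every credit group — no reversal.

No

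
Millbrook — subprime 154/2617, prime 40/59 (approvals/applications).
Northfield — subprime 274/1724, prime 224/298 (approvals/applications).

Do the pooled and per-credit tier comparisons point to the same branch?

Subprime: Millbrook 154/2617 = 5.9%, Northfield 274/1724 = 15.9% → Northfield
Prime: Millbrook 40/59 = 67.8%, Northfield 224/298 = 75.2% → Northfield
Overall: Millbrook 194/2676 = 7.2%, Northfield 498/2022 = 24.6% → Northfield
Northfield wins overall and in every credit group — no reversal.

Yes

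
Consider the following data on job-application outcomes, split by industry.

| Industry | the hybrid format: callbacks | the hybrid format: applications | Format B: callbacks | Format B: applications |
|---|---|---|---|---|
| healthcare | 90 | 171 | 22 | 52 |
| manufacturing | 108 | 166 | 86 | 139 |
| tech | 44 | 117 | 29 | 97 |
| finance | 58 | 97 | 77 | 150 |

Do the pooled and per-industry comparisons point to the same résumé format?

Healthcare: the hybrid format 90/171 = 52.6%, Format B 22/52 = 42.3% → the hybrid format
Manufacturing: the hybrid format 108/166 = 65.1%, Format B 86/139 = 61.9% → the hybrid format
Tech: the hybrid format 44/117 = 37.6%, Format B 29/97 = 29.9% → the hybrid format
Finance: the hybrid format 58/97 = 59.8%, Format B 77/150 = 51.3% → the hybrid format
Overall: the hybrid format 300/551 = 54.4%, Format B 214/438 = 48.9% → the hybrid format
The hybrid format wins overall and in every industry group — no reversal.

Yes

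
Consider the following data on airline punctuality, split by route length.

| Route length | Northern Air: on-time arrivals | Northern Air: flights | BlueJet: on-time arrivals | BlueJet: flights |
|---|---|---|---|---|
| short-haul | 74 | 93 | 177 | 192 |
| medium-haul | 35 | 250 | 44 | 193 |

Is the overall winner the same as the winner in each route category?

Short-haul: Northern Air 74/93 = 79.6%, BlueJet 177/192 = 92.2% → BlueJet
Medium-haul: Northern Air 35/250 = 14.0%, BlueJet 44/193 = 22.8% → BlueJet
Overall: Northern Air 109/343 = 31.8%, BlueJet 221/385 = 57.4% → BlueJet
BlueJet wins overall and in every route group — no reversal.

Yes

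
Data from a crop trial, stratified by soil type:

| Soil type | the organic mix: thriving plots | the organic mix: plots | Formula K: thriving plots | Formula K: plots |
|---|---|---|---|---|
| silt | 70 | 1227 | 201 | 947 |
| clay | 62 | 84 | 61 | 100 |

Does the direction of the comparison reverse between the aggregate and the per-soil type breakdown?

Silt: the organic mix 70/1227 = 5.7%, Formula K 201/947 = 21.2% → Formula K
Clay: the organic mix 62/84 = 73.8%, Formula K 61/100 = 61.0% → the organic mix
Overall: the organic mix 132/1311 = 10.1%, Formula K 262/1047 = 25.0% → Formula K
Neither sweeps: the organic mix wins 1 of 2 groups, Formula K wins 1. Formula K wins overall but not every group — no Simpson reversal.

No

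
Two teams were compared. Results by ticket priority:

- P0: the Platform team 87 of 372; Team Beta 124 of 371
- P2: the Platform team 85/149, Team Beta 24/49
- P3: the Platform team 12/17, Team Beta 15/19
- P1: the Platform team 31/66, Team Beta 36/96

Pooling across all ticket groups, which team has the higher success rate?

Team Beta

P0: the Platform team 87/372 = 23.4%, Team Beta 124/371 = 33.4% → Team Beta
P2: the Platform team 85/149 = 57.0%, Team Beta 24/49 = 49.0% → the Platform team
P3: the Platform team 12/17 = 70.6%, Team Beta 15/19 = 78.9% → Team Beta
P1: the Platform team 31/66 = 47.0%, Team Beta 36/96 = 37.5% → the Platform team
Overall: the Platform team 215/604 = 35.6%, Team Beta 199/535 = 37.2% → Team Beta
(Neither sweeps every ticket group, but Team Beta has the higher pooled rate.)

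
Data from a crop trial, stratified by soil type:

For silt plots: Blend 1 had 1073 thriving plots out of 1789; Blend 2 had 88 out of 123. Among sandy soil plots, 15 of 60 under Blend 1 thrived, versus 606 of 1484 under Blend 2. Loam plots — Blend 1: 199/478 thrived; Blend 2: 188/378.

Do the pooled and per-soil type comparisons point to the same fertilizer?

No

Silt: Blend 1 1073/1789 = 60.0%, Blend 2 88/123 = 71.5% → Blend 2
Sandy soil: Blend 1 15/60 = 25.0%, Blend 2 606/1484 = 40.8% → Blend 2
Loam: Blend 1 199/478 = 41.6%, Blend 2 188/378 = 49.7% → Blend 2
Overall: Blend 1 1287/2327 = 55.3%, Blend 2 882/1985 = 44.4% → Blend 1
Blend 2 wins each soil group but Blend 1 wins overall — the comparison reverses. Blend 2's plots skew toward sandy soil, which has a lower base rate.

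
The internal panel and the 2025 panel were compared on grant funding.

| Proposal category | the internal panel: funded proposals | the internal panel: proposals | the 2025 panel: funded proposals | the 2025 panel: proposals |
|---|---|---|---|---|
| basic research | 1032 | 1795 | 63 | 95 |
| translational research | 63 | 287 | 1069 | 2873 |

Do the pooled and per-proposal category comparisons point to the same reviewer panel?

Basic research: the internal panel 1032/1795 = 57.5%, the 2025 panel 63/95 = 66.3% → the 2025 panel
Translational research: the internal panel 63/287 = 22.0%, the 2025 panel 1069/2873 = 37.2% → the 2025 panel
Overall: the internal panel 1095/2082 = 52.6%, the 2025 panel 1132/2968 = 38.1% → the internal panel
The 2025 panel wins each proposal group but the internal panel wins overall — the comparison reverses. The 2025 panel's proposals skew toward translational research, which has a lower base rate.

No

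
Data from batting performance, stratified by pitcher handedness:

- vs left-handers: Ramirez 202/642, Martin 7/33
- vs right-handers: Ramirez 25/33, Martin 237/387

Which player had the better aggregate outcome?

Martin

Vs left-handers: Ramirez 202/642 = 31.5%, Martin 7/33 = 21.2% → Ramirez
Vs right-handers: Ramirez 25/33 = 75.8%, Martin 237/387 = 61.2% → Ramirez
Overall: Ramirez 227/675 = 33.6%, Martin 244/420 = 58.1% → Martin
(Ramirez wins every pitcher group but Martin wins overall — Ramirez's at-bats skew toward the low-rate vs left-handers group.)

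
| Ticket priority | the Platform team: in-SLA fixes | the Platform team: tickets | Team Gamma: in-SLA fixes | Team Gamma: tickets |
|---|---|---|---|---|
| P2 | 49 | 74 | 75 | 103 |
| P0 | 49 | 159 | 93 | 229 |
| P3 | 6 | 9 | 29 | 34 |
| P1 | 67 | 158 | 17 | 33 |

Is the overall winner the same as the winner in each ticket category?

Yes

P2: the Platform team 49/74 = 66.2%, Team Gamma 75/103 = 72.8% → Team Gamma
P0: the Platform team 49/159 = 30.8%, Team Gamma 93/229 = 40.6% → Team Gamma
P3: the Platform team 6/9 = 66.7%, Team Gamma 29/34 = 85.3% → Team Gamma
P1: the Platform team 67/158 = 42.4%, Team Gamma 17/33 = 51.5% → Team Gamma
Overall: the Platform team 171/400 = 42.8%, Team Gamma 214/399 = 53.6% → Team Gamma
Team Gamma wins overall and in every ticket group — no reversal.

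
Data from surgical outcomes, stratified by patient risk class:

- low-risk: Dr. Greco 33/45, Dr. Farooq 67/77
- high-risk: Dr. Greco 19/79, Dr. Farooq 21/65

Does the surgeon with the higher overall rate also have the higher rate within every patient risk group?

Yes

Low-risk: Dr. Greco 33/45 = 73.3%, Dr. Farooq 67/77 = 87.0% → Dr. Farooq
High-risk: Dr. Greco 19/79 = 24.1%, Dr. Farooq 21/65 = 32.3% → Dr. Farooq
Overall: Dr. Greco 52/124 = 41.9%, Dr. Farooq 88/142 = 62.0% → Dr. Farooq
Dr. Farooq wins overall and in every patient risk group — no reversal.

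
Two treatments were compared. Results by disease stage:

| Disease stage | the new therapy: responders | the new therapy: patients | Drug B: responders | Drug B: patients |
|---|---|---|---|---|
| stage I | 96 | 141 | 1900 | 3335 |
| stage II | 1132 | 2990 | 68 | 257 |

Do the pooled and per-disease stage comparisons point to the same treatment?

Stage I: the new therapy 96/141 = 68.1%, Drug B 1900/3335 = 57.0% → the new therapy
Stage II: the new therapy 1132/2990 = 37.9%, Drug B 68/257 = 26.5% → the new therapy
Overall: the new therapy 1228/3131 = 39.2%, Drug B 1968/3592 = 54.8% → Drug B
The new therapy wins each disease group but Drug B wins overall — the comparison reverses. The new therapy's patients skew toward stage II, which has a lower base rate.

No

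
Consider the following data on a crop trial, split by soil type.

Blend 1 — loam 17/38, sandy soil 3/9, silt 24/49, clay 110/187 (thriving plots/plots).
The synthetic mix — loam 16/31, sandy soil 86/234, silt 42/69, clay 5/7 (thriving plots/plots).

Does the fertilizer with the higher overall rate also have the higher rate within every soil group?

No

Loam: Blend 1 17/38 = 44.7%, the synthetic mix 16/31 = 51.6% → the synthetic mix
Sandy soil: Blend 1 3/9 = 33.3%, the synthetic mix 86/234 = 36.8% → the synthetic mix
Silt: Blend 1 24/49 = 49.0%, the synthetic mix 42/69 = 60.9% → the synthetic mix
Clay: Blend 1 110/187 = 58.8%, the synthetic mix 5/7 = 71.4% → the synthetic mix
Overall: Blend 1 154/283 = 54.4%, the synthetic mix 149/341 = 43.7% → Blend 1
The synthetic mix wins each soil group but Blend 1 wins overall — the comparison reverses. The synthetic mix's plots skew toward sandy soil, which has a lower base rate.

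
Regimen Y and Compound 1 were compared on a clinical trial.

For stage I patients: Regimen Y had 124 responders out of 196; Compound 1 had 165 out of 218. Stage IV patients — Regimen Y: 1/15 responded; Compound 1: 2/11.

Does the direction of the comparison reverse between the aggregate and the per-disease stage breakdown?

No

Stage I: Regimen Y 124/196 = 63.3%, Compound 1 165/218 = 75.7% → Compound 1
Stage IV: Regimen Y 1/15 = 6.7%, Compound 1 2/11 = 18.2% → Compound 1
Overall: Regimen Y 125/211 = 59.2%, Compound 1 167/229 = 72.9% → Compound 1
Compound 1 wins overall and in every disease group — no reversal.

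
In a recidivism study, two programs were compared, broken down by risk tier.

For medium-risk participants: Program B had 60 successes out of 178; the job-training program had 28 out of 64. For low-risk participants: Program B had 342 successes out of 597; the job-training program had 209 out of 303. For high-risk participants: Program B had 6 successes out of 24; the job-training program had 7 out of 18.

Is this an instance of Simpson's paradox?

No

Medium-risk: Program B 60/178 = 33.7%, the job-training program 28/64 = 43.8% → the job-training program
Low-risk: Program B 342/597 = 57.3%, the job-training program 209/303 = 69.0% → the job-training program
High-risk: Program B 6/24 = 25.0%, the job-training program 7/18 = 38.9% → the job-training program
Overall: Program B 408/799 = 51.1%, the job-training program 244/385 = 63.4% → the job-training program
The job-training program wins overall and in every risk group — no reversal.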